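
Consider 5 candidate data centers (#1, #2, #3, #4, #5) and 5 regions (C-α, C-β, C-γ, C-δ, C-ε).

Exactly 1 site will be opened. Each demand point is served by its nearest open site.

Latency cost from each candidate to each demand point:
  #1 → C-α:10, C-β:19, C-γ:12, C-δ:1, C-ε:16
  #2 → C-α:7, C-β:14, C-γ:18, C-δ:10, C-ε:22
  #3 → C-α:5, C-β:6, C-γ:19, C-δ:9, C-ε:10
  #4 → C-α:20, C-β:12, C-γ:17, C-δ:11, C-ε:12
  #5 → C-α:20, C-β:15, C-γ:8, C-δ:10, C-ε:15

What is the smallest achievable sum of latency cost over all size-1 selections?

49

Open {#3}.
  C-α→#3 5, C-β→#3 6, C-γ→#3 19, C-δ→#3 9, C-ε→#3 10  ⇒ total 49.
Compare {#1}: total 58.
Compare {#5}: total 68.
No size-1 selection does better; minimum is 49.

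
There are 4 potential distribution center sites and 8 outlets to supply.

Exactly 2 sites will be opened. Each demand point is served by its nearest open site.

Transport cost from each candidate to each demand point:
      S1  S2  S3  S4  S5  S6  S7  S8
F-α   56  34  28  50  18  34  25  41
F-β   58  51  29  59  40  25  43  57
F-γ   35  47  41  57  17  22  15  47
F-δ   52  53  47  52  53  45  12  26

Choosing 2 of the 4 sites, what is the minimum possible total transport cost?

242

Open {F-α, F-γ}.
  S1→F-γ 35, S2→F-α 34, S3→F-α 28, S4→F-α 50, S5→F-γ 17, S6→F-γ 22, S7→F-γ 15, S8→F-α 41  ⇒ total 242.
Compare {F-γ, F-δ}: total 252.
Compare {F-α, F-δ}: total 254.
No size-2 selection does better; minimum is 242.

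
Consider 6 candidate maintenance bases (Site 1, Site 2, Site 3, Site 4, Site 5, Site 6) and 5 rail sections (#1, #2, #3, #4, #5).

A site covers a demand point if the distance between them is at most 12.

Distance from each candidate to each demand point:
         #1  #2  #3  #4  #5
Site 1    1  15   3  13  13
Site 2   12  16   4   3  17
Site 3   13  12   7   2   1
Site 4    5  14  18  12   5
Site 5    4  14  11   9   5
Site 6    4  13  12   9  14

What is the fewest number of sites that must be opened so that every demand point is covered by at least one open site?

2

Coverage sets (demand points within 12 of each site):
  Site 1: {#1, #3}
  Site 2: {#1, #3, #4}
  Site 3: {#2, #3, #4, #5}
  Site 4: {#1, #4, #5}
  Site 5: {#1, #3, #4, #5}
  Site 6: {#1, #3, #4}
No single site covers all 5 demand points.
But {Site 1, Site 3} covers everything, so the minimum is 2.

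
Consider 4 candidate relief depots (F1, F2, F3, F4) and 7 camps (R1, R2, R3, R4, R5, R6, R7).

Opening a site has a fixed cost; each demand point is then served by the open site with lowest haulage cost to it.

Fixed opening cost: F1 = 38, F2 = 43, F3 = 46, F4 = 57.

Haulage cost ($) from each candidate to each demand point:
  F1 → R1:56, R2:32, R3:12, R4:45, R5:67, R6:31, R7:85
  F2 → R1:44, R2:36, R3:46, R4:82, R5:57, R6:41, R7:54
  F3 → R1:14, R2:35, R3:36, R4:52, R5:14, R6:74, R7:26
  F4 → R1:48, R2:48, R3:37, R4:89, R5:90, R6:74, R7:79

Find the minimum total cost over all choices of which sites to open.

Open {F1, F3}: assign each demand point to its cheapest open site.
  R1→F3 14, R2→F1 32, R3→F1 12, R4→F1 45, R5→F3 14, R6→F1 31, R7→F3 26
  haulage cost 174, fixed 84 → total 258.
Compare {F3}: haulage cost 251 + fixed 46 = 297.
Compare {F1, F2, F3}: haulage cost 174 + fixed 127 = 301.
Compare {F2, F3}: haulage cost 218 + fixed 89 = 307.
All other subsets cost ≥ 297. Minimum total cost: 258.

258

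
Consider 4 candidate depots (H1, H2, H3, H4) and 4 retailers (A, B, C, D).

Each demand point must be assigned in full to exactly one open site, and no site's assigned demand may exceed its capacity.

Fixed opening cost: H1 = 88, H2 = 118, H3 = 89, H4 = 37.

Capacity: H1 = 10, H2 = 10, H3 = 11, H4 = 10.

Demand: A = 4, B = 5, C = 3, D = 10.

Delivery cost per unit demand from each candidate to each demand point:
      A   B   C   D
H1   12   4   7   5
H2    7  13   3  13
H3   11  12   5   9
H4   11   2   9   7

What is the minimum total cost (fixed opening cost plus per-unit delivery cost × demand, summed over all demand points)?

Open {H1, H3, H4}; cheapest assignment that respects the capacities:
  H1 (cap 10, load 10): D — cost 10×5 = 50
  H3 (cap 11, load 7): A, C — cost 4×11 + 3×5 = 59
  H4 (cap 10, load 5): B — cost 5×2 = 10
  Shipping 119, fixed 214 → total 333.
  Any other capacity-feasible assignment to {H1, H3, H4} ships for at least 119.
Compare {H1, H2, H4}: its best feasible assignment gives total 340.
Compare {H2, H3, H4}: its best feasible assignment gives total 381.
Every other set of open sites that can feasibly serve all demand totals ≥ 340 even under its best assignment. Minimum: 333.

333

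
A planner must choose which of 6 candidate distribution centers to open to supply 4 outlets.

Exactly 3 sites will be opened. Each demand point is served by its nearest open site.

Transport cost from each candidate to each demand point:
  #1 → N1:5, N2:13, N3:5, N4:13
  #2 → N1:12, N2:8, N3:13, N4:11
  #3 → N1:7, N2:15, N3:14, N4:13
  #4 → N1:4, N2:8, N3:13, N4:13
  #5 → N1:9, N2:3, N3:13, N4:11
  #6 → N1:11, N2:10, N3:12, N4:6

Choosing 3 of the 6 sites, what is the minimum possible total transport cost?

19

Open {#1, #5, #6}.
  N1→#1 5, N2→#5 3, N3→#1 5, N4→#6 6  ⇒ total 19.
Compare {#1, #4, #5}: total 23.
Compare {#1, #4, #6}: total 23.
No size-3 selection does better; minimum is 19.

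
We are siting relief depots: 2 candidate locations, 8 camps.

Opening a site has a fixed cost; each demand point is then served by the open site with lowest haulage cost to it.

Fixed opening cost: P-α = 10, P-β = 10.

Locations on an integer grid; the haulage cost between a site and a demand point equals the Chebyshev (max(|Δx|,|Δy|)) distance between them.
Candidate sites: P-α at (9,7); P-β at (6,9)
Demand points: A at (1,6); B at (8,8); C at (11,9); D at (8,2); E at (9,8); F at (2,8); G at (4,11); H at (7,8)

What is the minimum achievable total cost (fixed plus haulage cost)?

39

Open {P-β}: assign each demand point to its cheapest open site.
  A→P-β 5, B→P-β 2, C→P-β 5, D→P-β 7, E→P-β 3, F→P-β 4, G→P-β 2, H→P-β 1
  haulage cost 29, fixed 10 → total 39.
Compare {P-α}: haulage cost 31 + fixed 10 = 41.
Compare {P-α, P-β}: haulage cost 21 + fixed 20 = 41.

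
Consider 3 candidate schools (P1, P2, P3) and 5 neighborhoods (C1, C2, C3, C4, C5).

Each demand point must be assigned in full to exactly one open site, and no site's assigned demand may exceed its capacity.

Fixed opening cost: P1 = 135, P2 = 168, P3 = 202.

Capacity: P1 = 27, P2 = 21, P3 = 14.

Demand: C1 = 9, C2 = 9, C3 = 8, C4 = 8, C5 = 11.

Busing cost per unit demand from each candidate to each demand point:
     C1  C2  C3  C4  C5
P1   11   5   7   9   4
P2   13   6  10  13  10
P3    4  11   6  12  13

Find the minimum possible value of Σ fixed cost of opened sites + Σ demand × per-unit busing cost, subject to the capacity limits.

646

Open {P1, P2}; cheapest assignment that respects the capacities:
  P1 (cap 27, load 27): C3, C4, C5 — cost 8×7 + 8×9 + 11×4 = 172
  P2 (cap 21, load 18): C1, C2 — cost 9×13 + 9×6 = 171
  Shipping 343, fixed 303 → total 646.
  Any other capacity-feasible assignment to {P1, P2} ships for at least 343.
Compare {P1, P2, P3}: its best feasible assignment gives total 767.
Every other set of open sites that can feasibly serve all demand totals ≥ 767 even under its best assignment. Minimum: 646.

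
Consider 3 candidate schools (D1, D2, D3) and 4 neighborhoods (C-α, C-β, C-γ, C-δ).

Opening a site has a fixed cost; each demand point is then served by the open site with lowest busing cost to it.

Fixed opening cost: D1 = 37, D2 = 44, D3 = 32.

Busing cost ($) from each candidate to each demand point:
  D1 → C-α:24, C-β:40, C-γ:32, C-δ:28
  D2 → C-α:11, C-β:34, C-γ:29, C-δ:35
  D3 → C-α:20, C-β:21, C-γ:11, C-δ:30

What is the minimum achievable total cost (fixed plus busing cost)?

114

Open {D3}: assign each demand point to its cheapest open site.
  C-α→D3 20, C-β→D3 21, C-γ→D3 11, C-δ→D3 30
  busing cost 82, fixed 32 → total 114.
Compare {D1, D3}: busing cost 80 + fixed 69 = 149.
Compare {D2, D3}: busing cost 73 + fixed 76 = 149.
Compare {D2}: busing cost 109 + fixed 44 = 153.
All other subsets cost ≥ 149. Minimum total cost: 114.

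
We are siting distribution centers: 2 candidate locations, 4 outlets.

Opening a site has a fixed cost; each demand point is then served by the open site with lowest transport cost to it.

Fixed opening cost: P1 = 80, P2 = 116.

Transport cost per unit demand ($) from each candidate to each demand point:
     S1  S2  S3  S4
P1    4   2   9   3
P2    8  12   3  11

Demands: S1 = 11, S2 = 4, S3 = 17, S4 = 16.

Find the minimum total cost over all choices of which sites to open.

Open {P1}: assign each demand point to its cheapest open site.
  S1→P1 11×4=44, S2→P1 4×2=8, S3→P1 17×9=153, S4→P1 16×3=48
  transport cost 253, fixed 80 → total 333.
Compare {P1, P2}: transport cost 151 + fixed 196 = 347.
Compare {P2}: transport cost 363 + fixed 116 = 479.

333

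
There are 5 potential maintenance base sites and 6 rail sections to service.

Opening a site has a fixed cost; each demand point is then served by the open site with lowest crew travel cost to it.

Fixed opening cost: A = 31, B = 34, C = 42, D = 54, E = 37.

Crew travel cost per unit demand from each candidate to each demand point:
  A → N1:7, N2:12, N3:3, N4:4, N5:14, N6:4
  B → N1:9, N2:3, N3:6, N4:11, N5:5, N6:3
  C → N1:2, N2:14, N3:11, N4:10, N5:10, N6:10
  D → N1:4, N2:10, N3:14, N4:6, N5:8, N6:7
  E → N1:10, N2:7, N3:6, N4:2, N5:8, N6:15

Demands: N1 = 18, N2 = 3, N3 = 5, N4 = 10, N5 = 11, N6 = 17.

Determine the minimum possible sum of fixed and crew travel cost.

Open {A, B, C}: assign each demand point to its cheapest open site.
  N1→C 18×2=36, N2→B 3×3=9, N3→A 5×3=15, N4→A 10×4=40, N5→B 11×5=55, N6→B 17×3=51
  crew travel cost 206, fixed 107 → total 313.
Compare {B, C, E}: crew travel cost 201 + fixed 113 = 314.
Compare {A, B, C, E}: crew travel cost 186 + fixed 144 = 330.
Compare {B, C}: crew travel cost 281 + fixed 76 = 357.
All other subsets cost ≥ 314. Minimum total cost: 313.

313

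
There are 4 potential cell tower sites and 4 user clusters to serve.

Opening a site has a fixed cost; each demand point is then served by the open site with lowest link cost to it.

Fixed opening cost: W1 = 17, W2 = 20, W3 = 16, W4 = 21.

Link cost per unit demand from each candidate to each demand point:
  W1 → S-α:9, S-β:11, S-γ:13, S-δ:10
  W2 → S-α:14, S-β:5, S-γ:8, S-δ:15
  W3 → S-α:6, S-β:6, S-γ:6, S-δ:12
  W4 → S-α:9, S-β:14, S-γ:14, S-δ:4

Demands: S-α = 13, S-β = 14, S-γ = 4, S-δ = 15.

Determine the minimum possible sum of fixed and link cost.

283

Open {W3, W4}: assign each demand point to its cheapest open site.
  S-α→W3 13×6=78, S-β→W3 14×6=84, S-γ→W3 4×6=24, S-δ→W4 15×4=60
  link cost 246, fixed 37 → total 283.
Compare {W2, W3, W4}: link cost 232 + fixed 57 = 289.
Compare {W1, W3, W4}: link cost 246 + fixed 54 = 300.
Compare {W1, W2, W3, W4}: link cost 232 + fixed 74 = 306.
All other subsets cost ≥ 289. Minimum total cost: 283.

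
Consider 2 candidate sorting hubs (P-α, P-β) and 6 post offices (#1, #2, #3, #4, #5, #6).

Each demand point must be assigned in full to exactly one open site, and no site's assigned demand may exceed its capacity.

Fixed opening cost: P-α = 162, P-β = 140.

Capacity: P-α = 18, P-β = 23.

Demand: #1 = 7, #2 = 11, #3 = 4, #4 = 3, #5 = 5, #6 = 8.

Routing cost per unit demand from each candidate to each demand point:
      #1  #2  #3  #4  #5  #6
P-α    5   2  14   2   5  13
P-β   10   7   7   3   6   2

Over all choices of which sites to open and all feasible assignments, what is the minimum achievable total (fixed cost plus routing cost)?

Open {P-α, P-β}; cheapest assignment that respects the capacities:
  P-α (cap 18, load 18): #1, #2 — cost 7×5 + 11×2 = 57
  P-β (cap 23, load 20): #3, #4, #5, #6 — cost 4×7 + 3×3 + 5×6 + 8×2 = 83
  Shipping 140, fixed 302 → total 442.
  Any other capacity-feasible assignment to {P-α, P-β} ships for at least 140.
Total demand is 38 and no other set of sites has combined capacity ≥ 38, so {P-α, P-β} is the only feasible choice of open sites. Minimum: 442.

442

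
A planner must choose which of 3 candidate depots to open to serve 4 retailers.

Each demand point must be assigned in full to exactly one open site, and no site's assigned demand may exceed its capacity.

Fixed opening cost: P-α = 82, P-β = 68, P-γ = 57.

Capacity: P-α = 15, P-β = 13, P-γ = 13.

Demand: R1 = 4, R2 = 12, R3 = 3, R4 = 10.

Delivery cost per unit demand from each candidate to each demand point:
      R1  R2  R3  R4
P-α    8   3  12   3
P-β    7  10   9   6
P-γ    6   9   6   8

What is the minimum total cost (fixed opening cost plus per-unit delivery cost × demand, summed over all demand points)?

Open {P-α, P-β, P-γ}; cheapest assignment that respects the capacities:
  P-α (cap 15, load 12): R2 — cost 12×3 = 36
  P-β (cap 13, load 10): R4 — cost 10×6 = 60
  P-γ (cap 13, load 7): R1, R3 — cost 4×6 + 3×6 = 42
  Shipping 138, fixed 207 → total 345.
  Any other capacity-feasible assignment to {P-α, P-β, P-γ} ships for at least 138.
Total demand is 29 and no other set of sites has combined capacity ≥ 29, so {P-α, P-β, P-γ} is the only feasible choice of open sites. Minimum: 345.

345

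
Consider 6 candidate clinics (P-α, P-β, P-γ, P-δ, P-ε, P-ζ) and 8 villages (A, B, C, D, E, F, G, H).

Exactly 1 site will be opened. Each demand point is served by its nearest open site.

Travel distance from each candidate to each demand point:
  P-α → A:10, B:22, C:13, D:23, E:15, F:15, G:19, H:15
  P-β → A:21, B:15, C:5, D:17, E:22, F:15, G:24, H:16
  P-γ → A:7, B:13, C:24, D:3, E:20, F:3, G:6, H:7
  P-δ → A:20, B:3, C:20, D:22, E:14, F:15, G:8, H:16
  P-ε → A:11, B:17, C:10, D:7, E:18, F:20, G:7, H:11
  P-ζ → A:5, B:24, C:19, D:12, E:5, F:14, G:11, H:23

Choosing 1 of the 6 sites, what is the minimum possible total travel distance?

83

Open {P-γ}.
  A→P-γ 7, B→P-γ 13, C→P-γ 24, D→P-γ 3, E→P-γ 20, F→P-γ 3, G→P-γ 6, H→P-γ 7  ⇒ total 83.
Compare {P-ε}: total 101.
Compare {P-ζ}: total 113.
No size-1 selection does better; minimum is 83.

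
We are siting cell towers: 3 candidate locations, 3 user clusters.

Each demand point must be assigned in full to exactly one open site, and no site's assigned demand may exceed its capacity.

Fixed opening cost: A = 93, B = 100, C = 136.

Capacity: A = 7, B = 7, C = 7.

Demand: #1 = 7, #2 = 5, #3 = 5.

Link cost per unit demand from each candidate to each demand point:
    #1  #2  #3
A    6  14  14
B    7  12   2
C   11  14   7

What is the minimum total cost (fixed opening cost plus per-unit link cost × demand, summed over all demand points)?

451

Open {A, B, C}; cheapest assignment that respects the capacities:
  A (cap 7, load 7): #1 — cost 7×6 = 42
  B (cap 7, load 5): #3 — cost 5×2 = 10
  C (cap 7, load 5): #2 — cost 5×14 = 70
  Shipping 122, fixed 329 → total 451.
  Any other capacity-feasible assignment to {A, B, C} ships for at least 122.
Total demand is 17 and no other set of sites has combined capacity ≥ 17, so {A, B, C} is the only feasible choice of open sites. Minimum: 451.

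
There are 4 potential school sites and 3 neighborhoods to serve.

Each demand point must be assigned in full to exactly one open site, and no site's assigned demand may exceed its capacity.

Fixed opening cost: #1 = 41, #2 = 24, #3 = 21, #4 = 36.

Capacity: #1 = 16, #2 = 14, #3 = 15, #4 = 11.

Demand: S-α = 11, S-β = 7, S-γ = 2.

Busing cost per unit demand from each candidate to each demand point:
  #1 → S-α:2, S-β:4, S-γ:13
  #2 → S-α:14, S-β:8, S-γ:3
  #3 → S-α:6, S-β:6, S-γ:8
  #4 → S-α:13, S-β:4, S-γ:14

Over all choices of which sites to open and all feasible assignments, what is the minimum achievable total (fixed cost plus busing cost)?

Open {#1, #3}; cheapest assignment that respects the capacities:
  #1 (cap 16, load 11): S-α — cost 11×2 = 22
  #3 (cap 15, load 9): S-β, S-γ — cost 7×6 + 2×8 = 58
  Shipping 80, fixed 62 → total 142.
  Any other capacity-feasible assignment to {#1, #3} ships for at least 80.
Compare {#1, #2}: its best feasible assignment gives total 149.
Compare {#1, #4}: its best feasible assignment gives total 153.
Every other set of open sites that can feasibly serve all demand totals ≥ 149 even under its best assignment. Minimum: 142.

142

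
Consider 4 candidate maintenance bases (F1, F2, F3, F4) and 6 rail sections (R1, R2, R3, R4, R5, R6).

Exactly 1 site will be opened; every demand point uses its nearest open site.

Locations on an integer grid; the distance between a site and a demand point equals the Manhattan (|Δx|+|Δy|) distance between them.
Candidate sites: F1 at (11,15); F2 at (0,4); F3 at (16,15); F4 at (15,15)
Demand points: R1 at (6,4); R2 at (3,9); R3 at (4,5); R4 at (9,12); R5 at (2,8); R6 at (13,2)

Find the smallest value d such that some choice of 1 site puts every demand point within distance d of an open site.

Open {F1}.
  Farthest demand point is R3 at distance 17 (to F1); all others are ≤ 17.
With {F2} the worst case is 17.
With {F4} the worst case is 21.
No size-1 selection achieves below 17.

17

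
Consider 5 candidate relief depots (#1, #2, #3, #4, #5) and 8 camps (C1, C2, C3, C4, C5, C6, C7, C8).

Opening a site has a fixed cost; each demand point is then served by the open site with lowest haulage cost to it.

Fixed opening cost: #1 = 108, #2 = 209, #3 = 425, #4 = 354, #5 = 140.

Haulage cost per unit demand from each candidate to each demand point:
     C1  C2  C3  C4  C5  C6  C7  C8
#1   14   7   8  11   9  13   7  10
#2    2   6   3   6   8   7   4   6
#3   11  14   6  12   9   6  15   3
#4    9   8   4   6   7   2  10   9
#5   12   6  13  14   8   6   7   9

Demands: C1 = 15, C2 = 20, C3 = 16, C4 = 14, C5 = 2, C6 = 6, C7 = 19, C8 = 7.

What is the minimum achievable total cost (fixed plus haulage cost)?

667

Open {#2}: assign each demand point to its cheapest open site.
  C1→#2 15×2=30, C2→#2 20×6=120, C3→#2 16×3=48, C4→#2 14×6=84, C5→#2 2×8=16, C6→#2 6×7=42, C7→#2 19×4=76, C8→#2 7×6=42
  haulage cost 458, fixed 209 → total 667.
Compare {#1, #2}: haulage cost 458 + fixed 317 = 775.
Compare {#2, #5}: haulage cost 452 + fixed 349 = 801.
Compare {#1, #2, #5}: haulage cost 452 + fixed 457 = 909.
All other subsets cost ≥ 775. Minimum total cost: 667.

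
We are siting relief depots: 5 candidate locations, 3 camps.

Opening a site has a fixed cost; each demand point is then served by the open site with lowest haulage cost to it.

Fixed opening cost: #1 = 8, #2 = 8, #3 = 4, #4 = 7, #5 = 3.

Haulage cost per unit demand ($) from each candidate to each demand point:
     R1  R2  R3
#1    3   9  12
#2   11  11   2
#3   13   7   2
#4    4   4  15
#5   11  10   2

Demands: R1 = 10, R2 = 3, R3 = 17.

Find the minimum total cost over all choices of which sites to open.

Open {#1, #4, #5}: assign each demand point to its cheapest open site.
  R1→#1 10×3=30, R2→#4 3×4=12, R3→#5 17×2=34
  haulage cost 76, fixed 18 → total 94.
Compare {#1, #3, #4}: haulage cost 76 + fixed 19 = 95.
Compare {#4, #5}: haulage cost 86 + fixed 10 = 96.
Compare {#1, #3}: haulage cost 85 + fixed 12 = 97.
All other subsets cost ≥ 95. Minimum total cost: 94.

94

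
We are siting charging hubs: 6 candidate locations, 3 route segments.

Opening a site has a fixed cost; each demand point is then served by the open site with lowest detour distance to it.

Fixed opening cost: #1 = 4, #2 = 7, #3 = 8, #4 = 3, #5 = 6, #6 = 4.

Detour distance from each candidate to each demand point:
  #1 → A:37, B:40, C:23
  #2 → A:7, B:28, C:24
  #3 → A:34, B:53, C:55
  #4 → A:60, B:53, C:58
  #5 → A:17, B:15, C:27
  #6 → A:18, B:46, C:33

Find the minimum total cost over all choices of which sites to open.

Open {#2, #5}: assign each demand point to its cheapest open site.
  A→#2 7, B→#5 15, C→#2 24
  detour distance 46, fixed 13 → total 59.
Compare {#1, #2, #5}: detour distance 45 + fixed 17 = 62.
Compare {#2, #4, #5}: detour distance 46 + fixed 16 = 62.
Compare {#2, #5, #6}: detour distance 46 + fixed 17 = 63.
All other subsets cost ≥ 62. Minimum total cost: 59.

59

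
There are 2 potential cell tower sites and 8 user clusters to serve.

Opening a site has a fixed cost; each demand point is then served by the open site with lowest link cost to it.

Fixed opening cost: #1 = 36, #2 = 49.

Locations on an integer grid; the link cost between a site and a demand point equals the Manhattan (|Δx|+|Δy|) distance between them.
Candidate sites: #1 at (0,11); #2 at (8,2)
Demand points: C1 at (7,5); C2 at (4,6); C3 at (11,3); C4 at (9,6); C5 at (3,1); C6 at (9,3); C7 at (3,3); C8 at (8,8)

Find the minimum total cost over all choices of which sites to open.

Open {#2}: assign each demand point to its cheapest open site.
  C1→#2 4, C2→#2 8, C3→#2 4, C4→#2 5, C5→#2 6, C6→#2 2, C7→#2 6, C8→#2 6
  link cost 41, fixed 49 → total 90.
Compare {#1, #2}: link cost 41 + fixed 85 = 126.
Compare {#1}: link cost 107 + fixed 36 = 143.

90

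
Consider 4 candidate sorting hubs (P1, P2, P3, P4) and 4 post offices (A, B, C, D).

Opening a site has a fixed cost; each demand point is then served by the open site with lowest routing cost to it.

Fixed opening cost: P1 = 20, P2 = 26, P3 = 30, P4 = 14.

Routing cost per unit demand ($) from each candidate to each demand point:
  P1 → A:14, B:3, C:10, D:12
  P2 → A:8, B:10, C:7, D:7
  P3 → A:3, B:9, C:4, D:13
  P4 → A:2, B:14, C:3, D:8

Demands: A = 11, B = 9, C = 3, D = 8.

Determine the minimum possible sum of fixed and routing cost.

Open {P1, P4}: assign each demand point to its cheapest open site.
  A→P4 11×2=22, B→P1 9×3=27, C→P4 3×3=9, D→P4 8×8=64
  routing cost 122, fixed 34 → total 156.
Compare {P1, P2, P4}: routing cost 114 + fixed 60 = 174.
Compare {P1, P3, P4}: routing cost 122 + fixed 64 = 186.
Compare {P1, P2, P3}: routing cost 128 + fixed 76 = 204.
All other subsets cost ≥ 174. Minimum total cost: 156.

156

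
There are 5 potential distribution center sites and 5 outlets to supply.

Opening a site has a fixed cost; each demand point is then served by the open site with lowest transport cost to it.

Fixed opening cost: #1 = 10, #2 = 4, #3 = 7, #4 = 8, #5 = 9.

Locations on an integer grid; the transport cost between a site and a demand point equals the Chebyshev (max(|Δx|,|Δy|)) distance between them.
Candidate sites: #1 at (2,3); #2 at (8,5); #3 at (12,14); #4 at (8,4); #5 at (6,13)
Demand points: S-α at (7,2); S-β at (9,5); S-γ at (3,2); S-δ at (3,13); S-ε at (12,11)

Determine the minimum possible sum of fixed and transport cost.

27

Open {#2}: assign each demand point to its cheapest open site.
  S-α→#2 3, S-β→#2 1, S-γ→#2 5, S-δ→#2 8, S-ε→#2 6
  transport cost 23, fixed 4 → total 27.
Compare {#2, #3}: transport cost 20 + fixed 11 = 31.
Compare {#2, #5}: transport cost 18 + fixed 13 = 31.
Compare {#4}: transport cost 24 + fixed 8 = 32.
All other subsets cost ≥ 31. Minimum total cost: 27.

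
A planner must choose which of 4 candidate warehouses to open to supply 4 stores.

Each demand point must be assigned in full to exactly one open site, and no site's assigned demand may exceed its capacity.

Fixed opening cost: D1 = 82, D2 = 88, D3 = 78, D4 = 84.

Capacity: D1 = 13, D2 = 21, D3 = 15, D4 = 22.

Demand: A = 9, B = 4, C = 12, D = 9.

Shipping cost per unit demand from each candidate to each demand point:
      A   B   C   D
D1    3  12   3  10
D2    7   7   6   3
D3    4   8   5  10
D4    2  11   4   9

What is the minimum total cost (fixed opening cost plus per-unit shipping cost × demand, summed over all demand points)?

293

Open {D2, D4}; cheapest assignment that respects the capacities:
  D2 (cap 21, load 13): B, D — cost 4×7 + 9×3 = 55
  D4 (cap 22, load 21): A, C — cost 9×2 + 12×4 = 66
  Shipping 121, fixed 172 → total 293.
  Any other capacity-feasible assignment to {D2, D4} ships for at least 121.
Compare {D2, D3}: its best feasible assignment gives total 333.
Compare {D1, D2}: its best feasible assignment gives total 344.
Every other set of open sites that can feasibly serve all demand totals ≥ 333 even under its best assignment. Minimum: 293.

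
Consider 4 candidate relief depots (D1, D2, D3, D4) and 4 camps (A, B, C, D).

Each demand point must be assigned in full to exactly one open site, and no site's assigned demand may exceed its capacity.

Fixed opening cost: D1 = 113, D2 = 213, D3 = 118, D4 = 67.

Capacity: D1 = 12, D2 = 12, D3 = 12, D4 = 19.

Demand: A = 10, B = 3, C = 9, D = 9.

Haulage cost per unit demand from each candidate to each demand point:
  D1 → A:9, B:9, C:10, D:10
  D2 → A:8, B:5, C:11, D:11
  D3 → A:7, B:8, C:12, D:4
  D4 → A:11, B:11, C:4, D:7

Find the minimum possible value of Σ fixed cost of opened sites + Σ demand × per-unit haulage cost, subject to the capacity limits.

Open {D3, D4}; cheapest assignment that respects the capacities:
  D3 (cap 12, load 12): B, D — cost 3×8 + 9×4 = 60
  D4 (cap 19, load 19): A, C — cost 10×11 + 9×4 = 146
  Shipping 206, fixed 185 → total 391.
  Any other capacity-feasible assignment to {D3, D4} ships for at least 206.
Compare {D1, D4}: its best feasible assignment gives total 443.
Compare {D1, D3, D4}: its best feasible assignment gives total 484.
Every other set of open sites that can feasibly serve all demand totals ≥ 443 even under its best assignment. Minimum: 391.

391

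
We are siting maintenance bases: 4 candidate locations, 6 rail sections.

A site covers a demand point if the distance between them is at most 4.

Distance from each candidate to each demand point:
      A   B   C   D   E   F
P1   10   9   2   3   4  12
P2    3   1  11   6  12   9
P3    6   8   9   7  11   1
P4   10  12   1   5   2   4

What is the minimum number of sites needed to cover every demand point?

Coverage sets (demand points within 4 of each site):
  P1: {C, D, E}
  P2: {A, B}
  P3: {F}
  P4: {C, E, F}
No 2 sites suffice: every size-2 union leaves at least one demand point uncovered.
But {P1, P2, P3} covers everything, so the minimum is 3.

3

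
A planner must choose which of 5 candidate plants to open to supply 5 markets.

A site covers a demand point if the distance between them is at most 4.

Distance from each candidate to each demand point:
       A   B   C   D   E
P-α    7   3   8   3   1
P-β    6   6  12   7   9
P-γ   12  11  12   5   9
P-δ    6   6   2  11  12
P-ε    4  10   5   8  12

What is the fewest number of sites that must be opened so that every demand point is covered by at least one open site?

3

Coverage sets (demand points within 4 of each site):
  P-α: {B, D, E}
  P-β: {}
  P-γ: {}
  P-δ: {C}
  P-ε: {A}
No 2 sites suffice: every size-2 union leaves at least one demand point uncovered.
But {P-α, P-δ, P-ε} covers everything, so the minimum is 3.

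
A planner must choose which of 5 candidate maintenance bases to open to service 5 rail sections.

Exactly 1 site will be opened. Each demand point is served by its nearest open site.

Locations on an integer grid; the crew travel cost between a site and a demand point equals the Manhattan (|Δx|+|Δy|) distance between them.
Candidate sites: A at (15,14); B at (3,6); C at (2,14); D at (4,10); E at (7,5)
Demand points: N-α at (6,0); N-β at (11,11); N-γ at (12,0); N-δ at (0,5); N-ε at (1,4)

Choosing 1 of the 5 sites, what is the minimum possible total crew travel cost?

Open {E}.
  N-α→E 6, N-β→E 10, N-γ→E 10, N-δ→E 7, N-ε→E 7  ⇒ total 40.
Compare {B}: total 45.
Compare {D}: total 56.
No size-1 selection does better; minimum is 40.

40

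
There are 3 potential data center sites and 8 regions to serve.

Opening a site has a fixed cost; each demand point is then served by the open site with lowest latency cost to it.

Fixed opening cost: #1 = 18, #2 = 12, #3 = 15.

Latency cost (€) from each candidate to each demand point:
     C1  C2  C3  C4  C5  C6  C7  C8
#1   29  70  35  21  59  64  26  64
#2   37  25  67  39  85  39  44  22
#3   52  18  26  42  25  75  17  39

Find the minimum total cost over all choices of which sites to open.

Open {#1, #2, #3}: assign each demand point to its cheapest open site.
  C1→#1 29, C2→#3 18, C3→#3 26, C4→#1 21, C5→#3 25, C6→#2 39, C7→#3 17, C8→#2 22
  latency cost 197, fixed 45 → total 242.
Compare {#2, #3}: latency cost 223 + fixed 27 = 250.
Compare {#1, #3}: latency cost 239 + fixed 33 = 272.
Compare {#1, #2}: latency cost 256 + fixed 30 = 286.
All other subsets cost ≥ 250. Minimum total cost: 242.

242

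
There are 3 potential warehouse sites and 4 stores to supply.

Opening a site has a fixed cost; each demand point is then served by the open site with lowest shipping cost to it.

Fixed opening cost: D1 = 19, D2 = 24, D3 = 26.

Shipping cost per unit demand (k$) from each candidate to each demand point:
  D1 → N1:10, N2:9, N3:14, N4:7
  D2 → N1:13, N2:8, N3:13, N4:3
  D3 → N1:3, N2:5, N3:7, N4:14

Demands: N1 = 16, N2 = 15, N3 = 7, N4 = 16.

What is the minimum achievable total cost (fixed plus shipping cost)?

Open {D2, D3}: assign each demand point to its cheapest open site.
  N1→D3 16×3=48, N2→D3 15×5=75, N3→D3 7×7=49, N4→D2 16×3=48
  shipping cost 220, fixed 50 → total 270.
Compare {D1, D2, D3}: shipping cost 220 + fixed 69 = 289.
Compare {D1, D3}: shipping cost 284 + fixed 45 = 329.
Compare {D3}: shipping cost 396 + fixed 26 = 422.
All other subsets cost ≥ 289. Minimum total cost: 270.

270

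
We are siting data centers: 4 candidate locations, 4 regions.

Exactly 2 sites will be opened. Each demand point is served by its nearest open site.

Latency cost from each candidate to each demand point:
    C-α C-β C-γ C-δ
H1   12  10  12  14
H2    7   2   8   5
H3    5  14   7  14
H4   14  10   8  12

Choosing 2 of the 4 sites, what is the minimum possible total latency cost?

19

Open {H2, H3}.
  C-α→H3 5, C-β→H2 2, C-γ→H3 7, C-δ→H2 5  ⇒ total 19.
Compare {H1, H2}: total 22.
Compare {H2, H4}: total 22.
No size-2 selection does better; minimum is 19.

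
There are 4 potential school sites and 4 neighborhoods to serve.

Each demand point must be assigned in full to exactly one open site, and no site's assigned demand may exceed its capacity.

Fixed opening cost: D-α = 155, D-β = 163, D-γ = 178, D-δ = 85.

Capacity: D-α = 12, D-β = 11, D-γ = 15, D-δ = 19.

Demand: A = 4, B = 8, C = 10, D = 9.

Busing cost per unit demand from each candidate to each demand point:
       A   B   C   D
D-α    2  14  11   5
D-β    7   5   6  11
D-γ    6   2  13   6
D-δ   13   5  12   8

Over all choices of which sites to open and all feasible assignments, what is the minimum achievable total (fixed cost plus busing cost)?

Open {D-γ, D-δ}; cheapest assignment that respects the capacities:
  D-γ (cap 15, load 12): A, B — cost 4×6 + 8×2 = 40
  D-δ (cap 19, load 19): C, D — cost 10×12 + 9×8 = 192
  Shipping 232, fixed 263 → total 495.
  Any other capacity-feasible assignment to {D-γ, D-δ} ships for at least 232.
Compare {D-α, D-δ}: its best feasible assignment gives total 552.
Compare {D-α, D-β, D-δ}: its best feasible assignment gives total 583.
Every other set of open sites that can feasibly serve all demand totals ≥ 552 even under its best assignment. Minimum: 495.

495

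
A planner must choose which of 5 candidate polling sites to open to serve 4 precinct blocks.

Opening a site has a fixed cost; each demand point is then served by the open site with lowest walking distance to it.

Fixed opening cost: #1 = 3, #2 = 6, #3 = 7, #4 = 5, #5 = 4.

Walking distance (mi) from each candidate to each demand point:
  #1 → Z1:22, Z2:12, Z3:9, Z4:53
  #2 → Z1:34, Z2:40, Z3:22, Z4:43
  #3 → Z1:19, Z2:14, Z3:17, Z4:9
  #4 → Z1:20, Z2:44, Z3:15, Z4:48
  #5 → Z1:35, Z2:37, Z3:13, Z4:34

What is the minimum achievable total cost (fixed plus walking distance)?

Open {#1, #3}: assign each demand point to its cheapest open site.
  Z1→#3 19, Z2→#1 12, Z3→#1 9, Z4→#3 9
  walking distance 49, fixed 10 → total 59.
Compare {#1, #3, #5}: walking distance 49 + fixed 14 = 63.
Compare {#1, #3, #4}: walking distance 49 + fixed 15 = 64.
Compare {#1, #2, #3}: walking distance 49 + fixed 16 = 65.
All other subsets cost ≥ 63. Minimum total cost: 59.

59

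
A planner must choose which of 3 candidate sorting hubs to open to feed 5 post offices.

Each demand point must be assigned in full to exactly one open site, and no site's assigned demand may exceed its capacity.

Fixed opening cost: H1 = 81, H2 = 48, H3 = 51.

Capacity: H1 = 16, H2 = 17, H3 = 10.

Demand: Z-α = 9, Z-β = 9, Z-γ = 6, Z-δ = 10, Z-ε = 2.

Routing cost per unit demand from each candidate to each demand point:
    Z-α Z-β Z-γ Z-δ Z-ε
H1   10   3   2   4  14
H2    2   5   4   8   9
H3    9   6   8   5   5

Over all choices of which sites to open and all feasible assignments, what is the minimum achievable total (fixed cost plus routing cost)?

Open {H1, H2, H3}; cheapest assignment that respects the capacities:
  H1 (cap 16, load 15): Z-β, Z-γ — cost 9×3 + 6×2 = 39
  H2 (cap 17, load 11): Z-α, Z-ε — cost 9×2 + 2×9 = 36
  H3 (cap 10, load 10): Z-δ — cost 10×5 = 50
  Shipping 125, fixed 180 → total 305.
  Any other capacity-feasible assignment to {H1, H2, H3} ships for at least 125.
Total demand is 36 and no other set of sites has combined capacity ≥ 36, so {H1, H2, H3} is the only feasible choice of open sites. Minimum: 305.

305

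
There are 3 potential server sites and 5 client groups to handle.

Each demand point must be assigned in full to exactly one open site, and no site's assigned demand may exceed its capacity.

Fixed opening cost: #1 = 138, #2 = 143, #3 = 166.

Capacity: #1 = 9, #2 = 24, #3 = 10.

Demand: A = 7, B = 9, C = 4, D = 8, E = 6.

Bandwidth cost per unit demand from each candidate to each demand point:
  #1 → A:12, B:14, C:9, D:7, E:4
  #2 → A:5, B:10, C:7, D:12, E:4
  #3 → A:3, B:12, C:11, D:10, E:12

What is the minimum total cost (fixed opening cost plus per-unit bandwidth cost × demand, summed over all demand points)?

Open {#2, #3}; cheapest assignment that respects the capacities:
  #2 (cap 24, load 24): A, B, D — cost 7×5 + 9×10 + 8×12 = 221
  #3 (cap 10, load 10): C, E — cost 4×11 + 6×12 = 116
  Shipping 337, fixed 309 → total 646.
  Any other capacity-feasible assignment to {#2, #3} ships for at least 337.
Compare {#1, #2, #3}: its best feasible assignment gives total 666.
Every other set of open sites that can feasibly serve all demand totals ≥ 666 even under its best assignment. Minimum: 646.

646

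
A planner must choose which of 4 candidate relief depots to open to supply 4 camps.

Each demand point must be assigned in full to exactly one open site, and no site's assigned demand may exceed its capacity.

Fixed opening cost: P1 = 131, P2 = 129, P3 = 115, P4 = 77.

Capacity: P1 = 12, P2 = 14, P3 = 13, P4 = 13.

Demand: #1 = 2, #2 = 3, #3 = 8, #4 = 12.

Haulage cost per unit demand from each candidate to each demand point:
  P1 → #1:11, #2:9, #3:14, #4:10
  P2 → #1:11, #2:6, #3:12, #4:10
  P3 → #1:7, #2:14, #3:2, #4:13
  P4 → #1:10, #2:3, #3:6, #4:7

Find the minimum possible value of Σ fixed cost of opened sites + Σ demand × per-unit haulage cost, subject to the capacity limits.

Open {P3, P4}; cheapest assignment that respects the capacities:
  P3 (cap 13, load 13): #1, #2, #3 — cost 2×7 + 3×14 + 8×2 = 72
  P4 (cap 13, load 12): #4 — cost 12×7 = 84
  Shipping 156, fixed 192 → total 348.
  Any other capacity-feasible assignment to {P3, P4} ships for at least 156.
Compare {P2, P4}: its best feasible assignment gives total 403.
Compare {P1, P4}: its best feasible assignment gives total 405.
Every other set of open sites that can feasibly serve all demand totals ≥ 403 even under its best assignment. Minimum: 348.

348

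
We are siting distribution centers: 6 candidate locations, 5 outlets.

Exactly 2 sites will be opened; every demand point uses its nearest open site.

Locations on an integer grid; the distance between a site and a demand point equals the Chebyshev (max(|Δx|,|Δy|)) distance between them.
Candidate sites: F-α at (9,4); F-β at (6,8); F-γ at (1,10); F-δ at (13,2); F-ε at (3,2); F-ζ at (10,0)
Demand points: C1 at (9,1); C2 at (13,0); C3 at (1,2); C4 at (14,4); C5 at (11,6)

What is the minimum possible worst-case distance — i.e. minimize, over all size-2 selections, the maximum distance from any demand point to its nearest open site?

4

Open {F-δ, F-ε}.
  Farthest demand point is C1 at distance 4 (to F-δ); all others are ≤ 4.
With {F-α, F-ε} the worst case is 5.
With {F-α, F-β} the worst case is 6.
No size-2 selection achieves below 4.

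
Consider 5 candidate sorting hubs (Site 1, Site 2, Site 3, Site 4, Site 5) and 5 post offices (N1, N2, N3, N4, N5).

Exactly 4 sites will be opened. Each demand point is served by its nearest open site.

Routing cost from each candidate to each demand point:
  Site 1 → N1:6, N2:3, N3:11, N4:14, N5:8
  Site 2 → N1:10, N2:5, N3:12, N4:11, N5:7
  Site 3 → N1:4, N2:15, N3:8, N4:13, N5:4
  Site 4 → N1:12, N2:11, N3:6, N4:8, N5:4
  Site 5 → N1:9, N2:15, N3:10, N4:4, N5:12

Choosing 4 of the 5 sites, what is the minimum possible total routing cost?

Open {Site 1, Site 3, Site 4, Site 5}.
  N1→Site 3 4, N2→Site 1 3, N3→Site 4 6, N4→Site 5 4, N5→Site 3 4  ⇒ total 21.
Compare {Site 1, Site 2, Site 3, Site 5}: total 23.
Compare {Site 1, Site 2, Site 4, Site 5}: total 23.
No size-4 selection does better; minimum is 21.

21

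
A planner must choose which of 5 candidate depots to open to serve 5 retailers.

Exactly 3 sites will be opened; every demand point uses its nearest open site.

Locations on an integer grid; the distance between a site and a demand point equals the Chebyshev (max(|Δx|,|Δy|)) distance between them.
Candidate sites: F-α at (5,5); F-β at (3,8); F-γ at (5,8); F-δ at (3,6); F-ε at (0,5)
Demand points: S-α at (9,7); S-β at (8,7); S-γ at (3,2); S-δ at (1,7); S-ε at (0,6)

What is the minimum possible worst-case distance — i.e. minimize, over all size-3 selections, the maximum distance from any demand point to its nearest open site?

4

Open {F-α, F-β, F-γ}.
  Farthest demand point is S-α at distance 4 (to F-α); all others are ≤ 4.
With {F-α, F-β, F-δ} the worst case is 4.
With {F-α, F-β, F-ε} the worst case is 4.
No size-3 selection achieves below 4.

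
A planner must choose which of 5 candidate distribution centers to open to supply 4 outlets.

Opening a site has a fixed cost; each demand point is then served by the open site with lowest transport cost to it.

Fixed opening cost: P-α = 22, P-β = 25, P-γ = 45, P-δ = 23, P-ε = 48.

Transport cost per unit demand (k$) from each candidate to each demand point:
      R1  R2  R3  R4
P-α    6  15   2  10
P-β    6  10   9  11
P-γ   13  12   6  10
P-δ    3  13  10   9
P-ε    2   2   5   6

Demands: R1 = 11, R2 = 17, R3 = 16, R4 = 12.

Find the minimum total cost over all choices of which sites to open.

Open {P-α, P-ε}: assign each demand point to its cheapest open site.
  R1→P-ε 11×2=22, R2→P-ε 17×2=34, R3→P-α 16×2=32, R4→P-ε 12×6=72
  transport cost 160, fixed 70 → total 230.
Compare {P-α, P-δ, P-ε}: transport cost 160 + fixed 93 = 253.
Compare {P-α, P-β, P-ε}: transport cost 160 + fixed 95 = 255.
Compare {P-ε}: transport cost 208 + fixed 48 = 256.
All other subsets cost ≥ 253. Minimum total cost: 230.

230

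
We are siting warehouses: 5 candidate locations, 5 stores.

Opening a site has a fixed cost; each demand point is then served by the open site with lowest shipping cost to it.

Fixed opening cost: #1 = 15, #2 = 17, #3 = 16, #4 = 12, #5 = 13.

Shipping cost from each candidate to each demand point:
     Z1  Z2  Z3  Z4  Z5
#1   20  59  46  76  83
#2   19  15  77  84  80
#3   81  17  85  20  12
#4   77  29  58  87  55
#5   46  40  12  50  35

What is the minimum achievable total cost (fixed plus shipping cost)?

124

Open {#2, #3, #5}: assign each demand point to its cheapest open site.
  Z1→#2 19, Z2→#2 15, Z3→#5 12, Z4→#3 20, Z5→#3 12
  shipping cost 78, fixed 46 → total 124.
Compare {#1, #3, #5}: shipping cost 81 + fixed 44 = 125.
Compare {#3, #5}: shipping cost 107 + fixed 29 = 136.
Compare {#2, #3, #4, #5}: shipping cost 78 + fixed 58 = 136.
All other subsets cost ≥ 125. Minimum total cost: 124.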